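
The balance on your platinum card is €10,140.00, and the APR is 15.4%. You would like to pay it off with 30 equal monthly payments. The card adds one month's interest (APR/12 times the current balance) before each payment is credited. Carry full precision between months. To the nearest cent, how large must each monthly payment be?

€409.37

Monthly rate r = 15.4%/12 = 1.28333% = 0.0128333.
Level-payment amortization: P = B₀·r / (1 − (1+r)^(−n)) = 10140.00·0.0128333 / (1 − 1.01283^(−30)).
Denominator 1 − (1+r)^(−30) = 0.317880569.
P = 130.13 / 0.317880569 ≈ 409.37.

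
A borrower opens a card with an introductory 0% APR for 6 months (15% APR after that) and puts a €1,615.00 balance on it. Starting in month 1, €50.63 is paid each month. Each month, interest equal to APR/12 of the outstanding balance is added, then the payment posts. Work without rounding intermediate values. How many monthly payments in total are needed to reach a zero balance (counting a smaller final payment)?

Promo months 1–6 at r₀ = 0%/12 = 0; months 7+ at r₁ = 15%/12 = 0.0125.
After month 6 (no interest yet): B = €1,615.00 − 6·€50.63 = €1,311.22.
Then at r₁ with €50.63/mo: n₂ = −ln(1 − r₁·B/P)/ln(1+r₁) ≈ 31.49 → 32 more payments.

38 months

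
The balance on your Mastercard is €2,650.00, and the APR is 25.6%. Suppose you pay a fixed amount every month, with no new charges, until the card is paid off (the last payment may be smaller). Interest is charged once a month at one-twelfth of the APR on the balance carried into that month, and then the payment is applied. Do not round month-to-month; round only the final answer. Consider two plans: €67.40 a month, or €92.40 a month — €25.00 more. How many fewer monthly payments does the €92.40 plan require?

Monthly rate r = 25.6%/12 = 2.13333% = 0.0213333.
At €67.40/mo: n = ⌈−ln(1 − rB₀/P)/ln(1+r)⌉ = 87 payments (last €30.75); total interest = total paid − €2,650.00 = €3,177.15.
At €92.40/mo: 45 payments (last €76.85); total interest €1,492.45.
Payments saved = 87 − 45 = 42.

42 fewer payments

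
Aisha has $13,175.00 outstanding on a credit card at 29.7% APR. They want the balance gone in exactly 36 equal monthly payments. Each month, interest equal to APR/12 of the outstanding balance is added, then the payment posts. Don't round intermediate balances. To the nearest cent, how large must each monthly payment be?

Monthly rate r = 29.7%/12 = 2.475% = 0.02475.
Level-payment amortization: P = B₀·r / (1 − (1+r)^(−n)) = 13175.00·0.02475 / (1 − 1.02475^(−36)).
Denominator 1 − (1+r)^(−36) = 0.585280336.
P = 326.081 / 0.585280336 ≈ 557.14.

$557.14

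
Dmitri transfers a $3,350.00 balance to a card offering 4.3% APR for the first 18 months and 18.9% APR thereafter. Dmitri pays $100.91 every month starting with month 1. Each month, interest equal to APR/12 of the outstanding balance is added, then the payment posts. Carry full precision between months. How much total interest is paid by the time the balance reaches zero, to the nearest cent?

Promo months 1–18 at r₀ = 4.3%/12 = 0.00358333; months 19+ at r₁ = 18.9%/12 = 0.01575.
After month 18: iterate B ← B·(1+r₀) − $100.91 for 18 months → $1,700.01.
Then at r₁ with $100.91/mo: n₂ = −ln(1 − r₁·B/P)/ln(1+r₁) ≈ 19.73 → 20 more payments.
Total paid = 37·$100.91 + $73.93 = $3,807.60; interest = $3,807.60 − $3,350.00 = $457.60.

$457.60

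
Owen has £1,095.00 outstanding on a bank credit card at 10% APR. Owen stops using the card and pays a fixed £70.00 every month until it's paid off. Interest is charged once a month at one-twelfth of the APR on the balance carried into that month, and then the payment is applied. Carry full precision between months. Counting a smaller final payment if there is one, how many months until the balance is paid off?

Monthly rate r = 10%/12 = 0.833333% = 0.00833333.
Recurrence: B ← B·(1+r) − £70.00.
Month 1: interest £9.12; balance after payment £1,034.12.
Month 2: interest £8.62; balance after payment £972.74.
Closed form: n = −ln(1 − rB₀/P)/ln(1+r) = −ln(0.86964)/ln(1.00833) ≈ 16.830, so the balance reaches zero during payment 17.

17 months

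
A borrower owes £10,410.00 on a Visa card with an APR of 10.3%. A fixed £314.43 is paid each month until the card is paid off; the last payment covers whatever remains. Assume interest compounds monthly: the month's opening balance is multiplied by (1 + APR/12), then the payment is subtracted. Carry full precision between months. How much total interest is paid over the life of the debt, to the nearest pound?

Monthly rate r = 10.3%/12 = 0.858333% = 0.00858333.
Payoff takes n = ⌈−ln(1 − rB₀/P)/ln(1+r)⌉ = ⌈39.116⌉ = 40 payments; the last is £36.75.
Total paid = 39·£314.43 + £36.75 = £12,299.52.
Total interest = total paid − principal = £12,299.52 − £10,410.00 = £1,889.52.

£1,890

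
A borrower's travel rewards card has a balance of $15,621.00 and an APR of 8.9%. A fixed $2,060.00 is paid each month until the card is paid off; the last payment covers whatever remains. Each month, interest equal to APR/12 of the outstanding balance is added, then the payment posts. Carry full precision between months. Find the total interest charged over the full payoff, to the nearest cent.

Monthly rate r = 8.9%/12 = 0.741667% = 0.00741667.
Payoff takes n = ⌈−ln(1 − rB₀/P)/ln(1+r)⌉ = ⌈7.834⌉ = 8 payments; the last is $1,718.07.
Total paid = 7·$2,060.00 + $1,718.07 = $16,138.07.
Total interest = total paid − principal = $16,138.07 − $15,621.00 = $517.07.

$517.07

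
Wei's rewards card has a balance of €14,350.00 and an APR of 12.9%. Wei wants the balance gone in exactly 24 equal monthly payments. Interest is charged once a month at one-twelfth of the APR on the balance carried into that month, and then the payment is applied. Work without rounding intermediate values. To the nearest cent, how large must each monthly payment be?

Monthly rate r = 12.9%/12 = 1.075% = 0.01075.
Level-payment amortization: P = B₀·r / (1 − (1+r)^(−n)) = 14350.00·0.01075 / (1 − 1.01075^(−24)).
Denominator 1 − (1+r)^(−24) = 0.226340256.
P = 154.263 / 0.226340256 ≈ 681.55.

€681.55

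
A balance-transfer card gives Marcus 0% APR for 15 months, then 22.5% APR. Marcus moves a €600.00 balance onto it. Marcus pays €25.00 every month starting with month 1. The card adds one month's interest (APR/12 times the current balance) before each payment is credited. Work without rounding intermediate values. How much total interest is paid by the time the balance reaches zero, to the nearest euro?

Promo months 1–15 at r₀ = 0%/12 = 0; months 16+ at r₁ = 22.5%/12 = 0.01875.
After month 15 (no interest yet): B = €600.00 − 15·€25.00 = €225.00.
Then at r₁ with €25.00/mo: n₂ = −ln(1 − r₁·B/P)/ln(1+r₁) ≈ 9.95 → 10 more payments.
Total paid = 24·€25.00 + €23.75 = €623.75; interest = €623.75 − €600.00 = €23.75.

€24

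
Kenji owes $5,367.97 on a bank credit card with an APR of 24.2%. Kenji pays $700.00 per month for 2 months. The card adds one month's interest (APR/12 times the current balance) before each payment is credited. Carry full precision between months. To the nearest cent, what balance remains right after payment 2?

$4,172.54

Monthly rate r = 24.2%/12 = 2.01667% = 0.0201667.
Each month: B ← B·(1+r) − $700.00.
Month 1: interest $108.25; balance after payment $4,776.22.
Month 2: interest $96.32; balance after payment $4,172.54.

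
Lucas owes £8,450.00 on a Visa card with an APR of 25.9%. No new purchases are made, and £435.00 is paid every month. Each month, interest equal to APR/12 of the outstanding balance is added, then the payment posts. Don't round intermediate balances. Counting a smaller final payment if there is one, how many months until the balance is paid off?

26 payments

Monthly rate r = 25.9%/12 = 2.15833% = 0.0215833.
Recurrence: B ← B·(1+r) − £435.00.
Month 1: interest £182.38; balance after payment £8,197.38.
Month 2: interest £176.93; balance after payment £7,939.31.
Closed form: n = −ln(1 − rB₀/P)/ln(1+r) = −ln(0.58074)/ln(1.02158) ≈ 25.450, so the balance reaches zero during payment 26.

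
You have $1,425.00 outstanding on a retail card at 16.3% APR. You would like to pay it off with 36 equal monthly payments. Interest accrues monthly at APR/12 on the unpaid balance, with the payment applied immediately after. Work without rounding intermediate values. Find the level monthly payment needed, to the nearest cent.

Monthly rate r = 16.3%/12 = 1.35833% = 0.0135833.
Level-payment amortization: P = B₀·r / (1 − (1+r)^(−n)) = 1425.00·0.0135833 / (1 − 1.01358^(−36)).
Denominator 1 − (1+r)^(−36) = 0.38473896.
P = 19.3563 / 0.38473896 ≈ 50.31.

$50.31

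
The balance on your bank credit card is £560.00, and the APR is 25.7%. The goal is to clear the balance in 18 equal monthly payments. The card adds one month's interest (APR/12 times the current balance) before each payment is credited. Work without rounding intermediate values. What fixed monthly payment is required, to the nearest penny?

£37.82

Monthly rate r = 25.7%/12 = 2.14167% = 0.0214167.
Level-payment amortization: P = B₀·r / (1 − (1+r)^(−n)) = 560.00·0.0214167 / (1 − 1.02142^(−18)).
Denominator 1 − (1+r)^(−18) = 0.317115777.
P = 11.9933 / 0.317115777 ≈ 37.82.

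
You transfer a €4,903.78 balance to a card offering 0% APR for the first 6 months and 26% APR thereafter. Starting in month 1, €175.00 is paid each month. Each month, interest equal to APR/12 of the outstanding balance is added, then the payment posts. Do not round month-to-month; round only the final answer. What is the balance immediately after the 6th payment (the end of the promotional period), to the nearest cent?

Promo months 1–6 at r₀ = 0%/12 = 0; months 7+ at r₁ = 26%/12 = 0.0216667.
After month 6 (no interest yet): B = €4,903.78 − 6·€175.00 = €3,853.78.

€3,853.78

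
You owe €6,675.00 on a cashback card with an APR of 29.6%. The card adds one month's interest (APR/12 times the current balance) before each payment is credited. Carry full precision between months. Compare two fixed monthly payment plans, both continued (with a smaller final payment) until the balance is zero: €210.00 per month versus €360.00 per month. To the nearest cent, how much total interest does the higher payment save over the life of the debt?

€4,177.37

Monthly rate r = 29.6%/12 = 2.46667% = 0.0246667.
At €210.00/mo: n = ⌈−ln(1 − rB₀/P)/ln(1+r)⌉ = 63 payments (last €189.15); total interest = total paid − €6,675.00 = €6,534.15.
At €360.00/mo: 26 payments (last €31.78); total interest €2,356.78.
Interest saved = €6,534.15 − €2,356.78 = €4,177.37.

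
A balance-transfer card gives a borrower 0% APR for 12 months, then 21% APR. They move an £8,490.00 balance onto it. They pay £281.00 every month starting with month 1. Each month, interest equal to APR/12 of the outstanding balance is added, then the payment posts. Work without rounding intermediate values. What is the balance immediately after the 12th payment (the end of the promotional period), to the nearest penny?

Promo months 1–12 at r₀ = 0%/12 = 0; months 13+ at r₁ = 21%/12 = 0.0175.
After month 12 (no interest yet): B = £8,490.00 − 12·£281.00 = £5,118.00.

£5,118.00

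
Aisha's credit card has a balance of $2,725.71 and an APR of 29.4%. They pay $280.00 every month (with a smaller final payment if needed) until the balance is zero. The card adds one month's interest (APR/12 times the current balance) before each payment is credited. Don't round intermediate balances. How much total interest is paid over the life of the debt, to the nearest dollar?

$427

Monthly rate r = 29.4%/12 = 2.45% = 0.0245.
Payoff takes n = ⌈−ln(1 − rB₀/P)/ln(1+r)⌉ = ⌈11.257⌉ = 12 payments; the last is $72.52.
Total paid = 11·$280.00 + $72.52 = $3,152.52.
Total interest = total paid − principal = $3,152.52 − $2,725.71 = $426.81.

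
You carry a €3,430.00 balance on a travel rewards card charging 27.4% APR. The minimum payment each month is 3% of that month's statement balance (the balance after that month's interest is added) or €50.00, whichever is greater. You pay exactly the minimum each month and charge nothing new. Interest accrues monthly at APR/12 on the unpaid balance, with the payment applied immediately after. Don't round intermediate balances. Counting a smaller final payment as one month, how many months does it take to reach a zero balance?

155 months

Monthly rate r = 27.4%/12 = 2.28333% = 0.0228333.
While 3% of the post-interest balance exceeds €50.00, each month B ← (B·(1+r))·(1 − 0.03), i.e. B shrinks by the factor (1+r)·0.97 = 0.99215.
This holds for months 1–95. Entering month 96 the balance is €1,622.08; 3% of the post-interest balance is now below €50.00, so the flat €50.00 minimum applies from here.
From month 96 a fixed €50.00 at rate r clears €1,622.08 in 60 more payments. Total: 95 + 60 = 155 months.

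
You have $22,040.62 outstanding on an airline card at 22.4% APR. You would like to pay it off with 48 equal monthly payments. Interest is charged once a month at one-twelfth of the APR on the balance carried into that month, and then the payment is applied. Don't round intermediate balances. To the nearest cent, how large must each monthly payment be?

$699.21

Monthly rate r = 22.4%/12 = 1.86667% = 0.0186667.
Level-payment amortization: P = B₀·r / (1 − (1+r)^(−n)) = 22040.62·0.0186667 / (1 − 1.01867^(−48)).
Denominator 1 − (1+r)^(−48) = 0.588415102.
P = 411.425 / 0.588415102 ≈ 699.21.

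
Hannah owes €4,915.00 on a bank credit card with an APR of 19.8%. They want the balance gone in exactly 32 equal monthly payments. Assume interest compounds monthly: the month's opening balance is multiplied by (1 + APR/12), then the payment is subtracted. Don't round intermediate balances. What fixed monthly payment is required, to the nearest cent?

€198.93

Monthly rate r = 19.8%/12 = 1.65% = 0.0165.
Level-payment amortization: P = B₀·r / (1 − (1+r)^(−n)) = 4915.00·0.0165 / (1 − 1.0165^(−32)).
Denominator 1 − (1+r)^(−32) = 0.407669979.
P = 81.0975 / 0.407669979 ≈ 198.93.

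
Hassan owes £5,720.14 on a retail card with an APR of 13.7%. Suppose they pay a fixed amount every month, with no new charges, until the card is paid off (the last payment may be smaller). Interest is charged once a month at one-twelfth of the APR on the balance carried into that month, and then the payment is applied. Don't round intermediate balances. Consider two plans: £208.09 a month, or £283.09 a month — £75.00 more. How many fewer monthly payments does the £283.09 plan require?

Monthly rate r = 13.7%/12 = 1.14167% = 0.0114167.
At £208.09/mo: n = ⌈−ln(1 − rB₀/P)/ln(1+r)⌉ = 34 payments (last £37.10); total interest = total paid − £5,720.14 = £1,183.93.
At £283.09/mo: 24 payments (last £29.09); total interest £820.02.
Payments saved = 34 − 24 = 10.

10 fewer payments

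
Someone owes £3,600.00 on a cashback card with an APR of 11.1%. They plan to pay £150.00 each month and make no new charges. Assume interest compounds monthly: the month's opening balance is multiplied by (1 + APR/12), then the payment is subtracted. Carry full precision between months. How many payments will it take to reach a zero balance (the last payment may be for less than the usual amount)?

28 payments

Monthly rate r = 11.1%/12 = 0.925% = 0.00925.
Recurrence: B ← B·(1+r) − £150.00.
Month 1: interest £33.30; balance after payment £3,483.30.
Month 2: interest £32.22; balance after payment £3,365.52.
Closed form: n = −ln(1 − rB₀/P)/ln(1+r) = −ln(0.778)/ln(1.00925) ≈ 27.264, so the balance reaches zero during payment 28.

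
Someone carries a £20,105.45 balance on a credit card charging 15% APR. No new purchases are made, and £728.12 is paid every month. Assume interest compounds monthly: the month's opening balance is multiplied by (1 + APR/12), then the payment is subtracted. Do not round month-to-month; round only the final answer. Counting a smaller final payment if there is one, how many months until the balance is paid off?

Monthly rate r = 15%/12 = 1.25% = 0.0125.
Recurrence: B ← B·(1+r) − £728.12.
Month 1: interest £251.32; balance after payment £19,628.65.
Month 2: interest £245.36; balance after payment £19,145.89.
Closed form: n = −ln(1 − rB₀/P)/ln(1+r) = −ln(0.65484)/ln(1.0125) ≈ 34.080, so the balance reaches zero during payment 35.

35 months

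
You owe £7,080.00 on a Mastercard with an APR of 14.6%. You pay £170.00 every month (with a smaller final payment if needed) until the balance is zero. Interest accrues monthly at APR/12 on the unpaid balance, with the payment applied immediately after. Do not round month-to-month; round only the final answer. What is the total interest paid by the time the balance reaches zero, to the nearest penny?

£2,853.93

Monthly rate r = 14.6%/12 = 1.21667% = 0.0121667.
Payoff takes n = ⌈−ln(1 − rB₀/P)/ln(1+r)⌉ = ⌈58.433⌉ = 59 payments; the last is £73.93.
Total paid = 58·£170.00 + £73.93 = £9,933.93.
Total interest = total paid − principal = £9,933.93 − £7,080.00 = £2,853.93.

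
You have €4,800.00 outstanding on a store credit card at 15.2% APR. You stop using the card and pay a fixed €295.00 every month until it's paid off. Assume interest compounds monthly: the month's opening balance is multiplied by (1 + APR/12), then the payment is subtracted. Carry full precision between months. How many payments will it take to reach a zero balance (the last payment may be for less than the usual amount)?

19 months

Monthly rate r = 15.2%/12 = 1.26667% = 0.0126667.
Recurrence: B ← B·(1+r) − €295.00.
Month 1: interest €60.80; balance after payment €4,565.80.
Month 2: interest €57.83; balance after payment €4,328.63.
Closed form: n = −ln(1 − rB₀/P)/ln(1+r) = −ln(0.7939)/ln(1.01267) ≈ 18.336, so the balance reaches zero during payment 19.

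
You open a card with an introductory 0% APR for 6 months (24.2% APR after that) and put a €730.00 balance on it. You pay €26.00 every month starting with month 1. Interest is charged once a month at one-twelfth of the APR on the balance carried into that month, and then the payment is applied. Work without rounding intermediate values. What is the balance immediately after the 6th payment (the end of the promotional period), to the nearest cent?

Promo months 1–6 at r₀ = 0%/12 = 0; months 7+ at r₁ = 24.2%/12 = 0.0201667.
After month 6 (no interest yet): B = €730.00 − 6·€26.00 = €574.00.

€574.00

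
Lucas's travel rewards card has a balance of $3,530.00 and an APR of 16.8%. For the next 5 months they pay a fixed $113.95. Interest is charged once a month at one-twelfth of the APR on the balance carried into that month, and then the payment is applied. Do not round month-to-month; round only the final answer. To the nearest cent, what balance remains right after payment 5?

$3,198.19

Monthly rate r = 16.8%/12 = 1.4% = 0.014.
Each month: B ← B·(1+r) − $113.95.
Month 1: interest $49.42; balance after payment $3,465.47.
Month 2: interest $48.52; balance after payment $3,400.04.
Month 3: interest $47.60; balance after payment $3,333.69.
Month 4: interest $46.67; balance after payment $3,266.41.
Month 5: interest $45.73; balance after payment $3,198.19.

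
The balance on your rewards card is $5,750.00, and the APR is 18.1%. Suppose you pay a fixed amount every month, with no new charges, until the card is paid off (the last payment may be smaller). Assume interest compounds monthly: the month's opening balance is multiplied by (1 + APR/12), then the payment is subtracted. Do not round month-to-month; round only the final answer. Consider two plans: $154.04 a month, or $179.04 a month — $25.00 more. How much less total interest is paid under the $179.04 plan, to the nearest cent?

Monthly rate r = 18.1%/12 = 1.50833% = 0.0150833.
At $154.04/mo: n = ⌈−ln(1 − rB₀/P)/ln(1+r)⌉ = 56 payments (last $46.57); total interest = total paid − $5,750.00 = $2,768.77.
At $179.04/mo: 45 payments (last $44.94); total interest $2,172.70.
Interest saved = $2,768.77 − $2,172.70 = $596.07.

$596.07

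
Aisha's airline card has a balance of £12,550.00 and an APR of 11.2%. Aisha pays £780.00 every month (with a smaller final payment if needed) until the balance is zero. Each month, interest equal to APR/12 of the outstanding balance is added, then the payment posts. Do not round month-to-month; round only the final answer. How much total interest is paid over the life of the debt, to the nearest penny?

Monthly rate r = 11.2%/12 = 0.933333% = 0.00933333.
Payoff takes n = ⌈−ln(1 − rB₀/P)/ln(1+r)⌉ = ⌈17.516⌉ = 18 payments; the last is £403.01.
Total paid = 17·£780.00 + £403.01 = £13,663.01.
Total interest = total paid − principal = £13,663.01 − £12,550.00 = £1,113.01.

£1,113.01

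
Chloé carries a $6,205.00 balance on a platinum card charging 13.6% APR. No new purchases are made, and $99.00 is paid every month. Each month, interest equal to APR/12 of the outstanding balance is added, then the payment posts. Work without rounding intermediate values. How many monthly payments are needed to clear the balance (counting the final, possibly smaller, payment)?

Monthly rate r = 13.6%/12 = 1.13333% = 0.0113333.
Recurrence: B ← B·(1+r) − $99.00.
Month 1: interest $70.32; balance after payment $6,176.32.
Month 2: interest $70.00; balance after payment $6,147.32.
Closed form: n = −ln(1 − rB₀/P)/ln(1+r) = −ln(0.28966)/ln(1.01133) ≈ 109.945, so the balance reaches zero during payment 110.

110 months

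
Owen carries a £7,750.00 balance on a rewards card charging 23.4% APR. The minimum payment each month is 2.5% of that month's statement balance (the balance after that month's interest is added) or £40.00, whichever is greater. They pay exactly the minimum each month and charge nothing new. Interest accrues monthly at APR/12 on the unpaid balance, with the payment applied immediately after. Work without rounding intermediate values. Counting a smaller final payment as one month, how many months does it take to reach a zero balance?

Monthly rate r = 23.4%/12 = 1.95% = 0.0195.
While 2.5% of the post-interest balance exceeds £40.00, each month B ← (B·(1+r))·(1 − 0.025), i.e. B shrinks by the factor (1+r)·0.975 = 0.99401.
This holds for months 1–266. Entering month 267 the balance is £1,568.67; 2.5% of the post-interest balance is now below £40.00, so the flat £40.00 minimum applies from here.
From month 267 a fixed £40.00 at rate r clears £1,568.67 in 75 more payments. Total: 266 + 75 = 341 months.

341 months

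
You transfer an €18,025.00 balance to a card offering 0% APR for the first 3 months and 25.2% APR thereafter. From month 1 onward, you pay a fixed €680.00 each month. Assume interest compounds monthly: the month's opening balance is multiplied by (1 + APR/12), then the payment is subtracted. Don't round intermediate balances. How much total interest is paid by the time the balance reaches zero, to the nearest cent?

Promo months 1–3 at r₀ = 0%/12 = 0; months 4+ at r₁ = 25.2%/12 = 0.021.
After month 3 (no interest yet): B = €18,025.00 − 3·€680.00 = €15,985.00.
Then at r₁ with €680.00/mo: n₂ = −ln(1 − r₁·B/P)/ln(1+r₁) ≈ 32.75 → 33 more payments.
Total paid = 35·€680.00 + €508.32 = €24,308.32; interest = €24,308.32 − €18,025.00 = €6,283.32.

€6,283.32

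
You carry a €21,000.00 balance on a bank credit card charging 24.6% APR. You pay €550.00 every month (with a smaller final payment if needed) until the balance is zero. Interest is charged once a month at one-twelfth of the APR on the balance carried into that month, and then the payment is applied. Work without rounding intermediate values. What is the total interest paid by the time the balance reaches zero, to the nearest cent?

€20,377.00

Monthly rate r = 24.6%/12 = 2.05% = 0.0205.
Payoff takes n = ⌈−ln(1 − rB₀/P)/ln(1+r)⌉ = ⌈75.229⌉ = 76 payments; the last is €127.00.
Total paid = 75·€550.00 + €127.00 = €41,377.00.
Total interest = total paid − principal = €41,377.00 − €21,000.00 = €20,377.00.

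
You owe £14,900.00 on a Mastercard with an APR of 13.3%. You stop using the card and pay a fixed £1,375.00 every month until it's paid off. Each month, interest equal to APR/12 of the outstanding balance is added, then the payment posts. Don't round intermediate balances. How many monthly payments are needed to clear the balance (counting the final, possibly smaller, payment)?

12 months

Monthly rate r = 13.3%/12 = 1.10833% = 0.0110833.
Recurrence: B ← B·(1+r) − £1,375.00.
Month 1: interest £165.14; balance after payment £13,690.14.
Month 2: interest £151.73; balance after payment £12,466.87.
Closed form: n = −ln(1 − rB₀/P)/ln(1+r) = −ln(0.8799)/ln(1.01108) ≈ 11.608, so the balance reaches zero during payment 12.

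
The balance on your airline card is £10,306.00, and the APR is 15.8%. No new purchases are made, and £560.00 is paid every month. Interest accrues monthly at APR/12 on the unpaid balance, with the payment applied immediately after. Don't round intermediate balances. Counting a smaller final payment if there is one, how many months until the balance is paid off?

22 payments

Monthly rate r = 15.8%/12 = 1.31667% = 0.0131667.
Recurrence: B ← B·(1+r) − £560.00.
Month 1: interest £135.70; balance after payment £9,881.70.
Month 2: interest £130.11; balance after payment £9,451.80.
Closed form: n = −ln(1 − rB₀/P)/ln(1+r) = −ln(0.75769)/ln(1.01317) ≈ 21.213, so the balance reaches zero during payment 22.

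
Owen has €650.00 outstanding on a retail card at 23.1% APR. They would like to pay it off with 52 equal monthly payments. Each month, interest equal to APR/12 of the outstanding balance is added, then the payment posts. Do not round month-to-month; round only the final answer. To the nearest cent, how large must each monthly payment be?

Monthly rate r = 23.1%/12 = 1.925% = 0.01925.
Level-payment amortization: P = B₀·r / (1 − (1+r)^(−n)) = 650.00·0.01925 / (1 − 1.01925^(−52)).
Denominator 1 − (1+r)^(−52) = 0.62897553.
P = 12.5125 / 0.62897553 ≈ 19.89.

€19.89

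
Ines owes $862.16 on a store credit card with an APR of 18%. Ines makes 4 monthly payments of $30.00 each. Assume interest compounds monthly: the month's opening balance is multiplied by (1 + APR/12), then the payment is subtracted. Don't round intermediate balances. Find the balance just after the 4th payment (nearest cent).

Monthly rate r = 18%/12 = 1.5% = 0.015.
Each month: B ← B·(1+r) − $30.00.
Month 1: interest $12.93; balance after payment $845.09.
Month 2: interest $12.68; balance after payment $827.77.
Month 3: interest $12.42; balance after payment $810.19.
Month 4: interest $12.15; balance after payment $792.34.

$792.34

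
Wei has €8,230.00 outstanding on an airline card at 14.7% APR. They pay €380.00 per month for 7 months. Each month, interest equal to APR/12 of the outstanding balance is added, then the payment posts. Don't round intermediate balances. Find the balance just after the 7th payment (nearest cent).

Monthly rate r = 14.7%/12 = 1.225% = 0.01225.
Each month: B ← B·(1+r) − €380.00.
Month 1: interest €100.82; balance after payment €7,950.82.
Month 2: interest €97.40; balance after payment €7,668.22.
Month 3: interest €93.94; balance after payment €7,382.15.
Month 4: interest €90.43; balance after payment €7,092.58.
Month 5: interest €86.88; balance after payment €6,799.47.
Month 6: interest €83.29; balance after payment €6,502.76.
Month 7: interest €79.66; balance after payment €6,202.42.

€6,202.42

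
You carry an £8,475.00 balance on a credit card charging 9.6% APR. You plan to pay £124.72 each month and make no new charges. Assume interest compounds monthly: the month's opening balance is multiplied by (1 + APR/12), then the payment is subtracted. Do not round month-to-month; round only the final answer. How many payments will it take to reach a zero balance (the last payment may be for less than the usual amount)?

99 payments

Monthly rate r = 9.6%/12 = 0.8% = 0.008.
Recurrence: B ← B·(1+r) − £124.72.
Month 1: interest £67.80; balance after payment £8,418.08.
Month 2: interest £67.34; balance after payment £8,360.70.
Closed form: n = −ln(1 − rB₀/P)/ln(1+r) = −ln(0.45638)/ln(1.008) ≈ 98.445, so the balance reaches zero during payment 99.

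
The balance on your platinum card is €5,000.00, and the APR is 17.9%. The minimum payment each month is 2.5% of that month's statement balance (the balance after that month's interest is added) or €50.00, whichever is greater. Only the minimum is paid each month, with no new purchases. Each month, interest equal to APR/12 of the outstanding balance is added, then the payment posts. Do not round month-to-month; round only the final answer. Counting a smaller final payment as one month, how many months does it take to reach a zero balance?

149 months

Monthly rate r = 17.9%/12 = 1.49167% = 0.0149167.
While 2.5% of the post-interest balance exceeds €50.00, each month B ← (B·(1+r))·(1 − 0.025), i.e. B shrinks by the factor (1+r)·0.975 = 0.98954.
This holds for months 1–89. Entering month 90 the balance is €1,961.94; 2.5% of the post-interest balance is now below €50.00, so the flat €50.00 minimum applies from here.
From month 90 a fixed €50.00 at rate r clears €1,961.94 in 60 more payments. Total: 89 + 60 = 149 months.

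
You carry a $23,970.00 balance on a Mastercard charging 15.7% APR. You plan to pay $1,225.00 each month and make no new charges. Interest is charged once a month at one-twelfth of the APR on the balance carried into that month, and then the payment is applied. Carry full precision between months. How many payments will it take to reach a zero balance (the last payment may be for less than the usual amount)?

23 payments

Monthly rate r = 15.7%/12 = 1.30833% = 0.0130833.
Recurrence: B ← B·(1+r) − $1,225.00.
Month 1: interest $313.61; balance after payment $23,058.61.
Month 2: interest $301.68; balance after payment $22,135.29.
Closed form: n = −ln(1 − rB₀/P)/ln(1+r) = −ln(0.74399)/ln(1.01308) ≈ 22.751, so the balance reaches zero during payment 23.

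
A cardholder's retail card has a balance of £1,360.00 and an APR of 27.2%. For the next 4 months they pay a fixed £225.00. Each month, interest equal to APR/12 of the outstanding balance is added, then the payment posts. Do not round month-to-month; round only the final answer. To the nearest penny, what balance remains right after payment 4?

Monthly rate r = 27.2%/12 = 2.26667% = 0.0226667.
Each month: B ← B·(1+r) − £225.00.
Month 1: interest £30.83; balance after payment £1,165.83.
Month 2: interest £26.43; balance after payment £967.25.
Month 3: interest £21.92; balance after payment £764.18.
Month 4: interest £17.32; balance after payment £556.50.

£556.50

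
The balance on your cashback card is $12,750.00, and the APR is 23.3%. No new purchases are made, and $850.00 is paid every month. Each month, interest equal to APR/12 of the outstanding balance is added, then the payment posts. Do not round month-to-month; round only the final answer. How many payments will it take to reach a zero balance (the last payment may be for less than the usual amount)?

Monthly rate r = 23.3%/12 = 1.94167% = 0.0194167.
Recurrence: B ← B·(1+r) − $850.00.
Month 1: interest $247.56; balance after payment $12,147.56.
Month 2: interest $235.87; balance after payment $11,533.43.
Closed form: n = −ln(1 − rB₀/P)/ln(1+r) = −ln(0.70875)/ln(1.01942) ≈ 17.901, so the balance reaches zero during payment 18.

18 payments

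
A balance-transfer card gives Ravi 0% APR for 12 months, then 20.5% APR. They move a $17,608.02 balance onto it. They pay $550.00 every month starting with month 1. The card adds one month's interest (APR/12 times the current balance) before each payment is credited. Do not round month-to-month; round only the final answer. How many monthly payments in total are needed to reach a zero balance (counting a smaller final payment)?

37 months

Promo months 1–12 at r₀ = 0%/12 = 0; months 13+ at r₁ = 20.5%/12 = 0.0170833.
After month 12 (no interest yet): B = $17,608.02 − 12·$550.00 = $11,008.02.
Then at r₁ with $550.00/mo: n₂ = −ln(1 − r₁·B/P)/ln(1+r₁) ≈ 24.70 → 25 more payments.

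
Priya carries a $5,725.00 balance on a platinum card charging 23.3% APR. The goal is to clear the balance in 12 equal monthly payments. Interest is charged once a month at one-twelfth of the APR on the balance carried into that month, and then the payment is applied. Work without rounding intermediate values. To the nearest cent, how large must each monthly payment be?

$539.42

Monthly rate r = 23.3%/12 = 1.94167% = 0.0194167.
Level-payment amortization: P = B₀·r / (1 − (1+r)^(−n)) = 5725.00·0.0194167 / (1 − 1.01942^(−12)).
Denominator 1 − (1+r)^(−12) = 0.206075428.
P = 111.16 / 0.206075428 ≈ 539.42.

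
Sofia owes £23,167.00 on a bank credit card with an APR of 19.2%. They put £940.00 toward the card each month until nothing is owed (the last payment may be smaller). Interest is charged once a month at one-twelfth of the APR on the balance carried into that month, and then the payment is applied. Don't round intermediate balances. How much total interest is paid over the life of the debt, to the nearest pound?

£6,528

Monthly rate r = 19.2%/12 = 1.6% = 0.016.
Payoff takes n = ⌈−ln(1 − rB₀/P)/ln(1+r)⌉ = ⌈31.589⌉ = 32 payments; the last is £555.46.
Total paid = 31·£940.00 + £555.46 = £29,695.46.
Total interest = total paid − principal = £29,695.46 − £23,167.00 = £6,528.46.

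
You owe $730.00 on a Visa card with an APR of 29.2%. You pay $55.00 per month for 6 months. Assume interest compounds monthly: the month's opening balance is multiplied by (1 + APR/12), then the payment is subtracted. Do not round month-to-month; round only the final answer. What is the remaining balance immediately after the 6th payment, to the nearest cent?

Monthly rate r = 29.2%/12 = 2.43333% = 0.0243333.
Each month: B ← B·(1+r) − $55.00.
Month 1: interest $17.76; balance after payment $692.76.
Month 2: interest $16.86; balance after payment $654.62.
Month 3: interest $15.93; balance after payment $615.55.
Month 4: interest $14.98; balance after payment $575.53.
Month 5: interest $14.00; balance after payment $534.53.
Month 6: interest $13.01; balance after payment $492.54.

$492.54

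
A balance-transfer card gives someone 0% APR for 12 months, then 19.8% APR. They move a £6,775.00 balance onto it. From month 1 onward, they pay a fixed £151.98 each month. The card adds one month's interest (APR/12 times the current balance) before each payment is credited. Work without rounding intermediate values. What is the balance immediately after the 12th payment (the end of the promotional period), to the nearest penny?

Promo months 1–12 at r₀ = 0%/12 = 0; months 13+ at r₁ = 19.8%/12 = 0.0165.
After month 12 (no interest yet): B = £6,775.00 − 12·£151.98 = £4,951.24.

£4,951.24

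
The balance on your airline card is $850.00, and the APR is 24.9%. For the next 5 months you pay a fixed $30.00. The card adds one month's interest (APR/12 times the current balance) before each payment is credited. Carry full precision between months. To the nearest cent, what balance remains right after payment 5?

$785.57

Monthly rate r = 24.9%/12 = 2.075% = 0.02075.
Each month: B ← B·(1+r) − $30.00.
Month 1: interest $17.64; balance after payment $837.64.
Month 2: interest $17.38; balance after payment $825.02.
Month 3: interest $17.12; balance after payment $812.14.
Month 4: interest $16.85; balance after payment $798.99.
Month 5: interest $16.58; balance after payment $785.57.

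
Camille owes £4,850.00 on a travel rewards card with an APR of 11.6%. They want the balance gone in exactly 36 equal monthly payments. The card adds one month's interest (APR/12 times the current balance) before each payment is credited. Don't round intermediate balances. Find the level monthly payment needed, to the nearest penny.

£160.16

Monthly rate r = 11.6%/12 = 0.966667% = 0.00966667.
Level-payment amortization: P = B₀·r / (1 − (1+r)^(−n)) = 4850.00·0.00966667 / (1 − 1.00967^(−36)).
Denominator 1 − (1+r)^(−36) = 0.292720078.
P = 46.8833 / 0.292720078 ≈ 160.16.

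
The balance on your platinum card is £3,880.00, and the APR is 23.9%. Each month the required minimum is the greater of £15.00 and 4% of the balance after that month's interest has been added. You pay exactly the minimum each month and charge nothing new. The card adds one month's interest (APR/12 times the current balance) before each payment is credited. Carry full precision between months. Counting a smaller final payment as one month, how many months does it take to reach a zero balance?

146 months

Monthly rate r = 23.9%/12 = 1.99167% = 0.0199167.
While 4% of the post-interest balance exceeds £15.00, each month B ← (B·(1+r))·(1 − 0.04), i.e. B shrinks by the factor (1+r)·0.96 = 0.97912.
This holds for months 1–112. Entering month 113 the balance is £365.14; 4% of the post-interest balance is now below £15.00, so the flat £15.00 minimum applies from here.
From month 113 a fixed £15.00 at rate r clears £365.14 in 34 more payments. Total: 112 + 34 = 146 months.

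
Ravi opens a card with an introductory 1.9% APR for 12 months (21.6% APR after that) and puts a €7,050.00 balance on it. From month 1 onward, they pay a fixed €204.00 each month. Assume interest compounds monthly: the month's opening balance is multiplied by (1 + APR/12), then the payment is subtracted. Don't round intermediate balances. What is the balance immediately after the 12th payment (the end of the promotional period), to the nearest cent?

€4,715.69

Promo months 1–12 at r₀ = 1.9%/12 = 0.00158333; months 13+ at r₁ = 21.6%/12 = 0.018.
After month 12: iterate B ← B·(1+r₀) − €204.00 for 12 months → €4,715.69.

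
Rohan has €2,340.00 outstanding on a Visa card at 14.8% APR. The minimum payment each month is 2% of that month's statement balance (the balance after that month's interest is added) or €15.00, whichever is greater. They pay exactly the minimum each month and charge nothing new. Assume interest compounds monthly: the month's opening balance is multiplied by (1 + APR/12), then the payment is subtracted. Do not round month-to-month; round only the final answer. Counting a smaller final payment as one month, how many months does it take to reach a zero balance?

Monthly rate r = 14.8%/12 = 1.23333% = 0.0123333.
While 2% of the post-interest balance exceeds €15.00, each month B ← (B·(1+r))·(1 − 0.02), i.e. B shrinks by the factor (1+r)·0.98 = 0.99209.
This holds for months 1–145. Entering month 146 the balance is €739.45; 2% of the post-interest balance is now below €15.00, so the flat €15.00 minimum applies from here.
From month 146 a fixed €15.00 at rate r clears €739.45 in 77 more payments. Total: 145 + 77 = 222 months.

222 months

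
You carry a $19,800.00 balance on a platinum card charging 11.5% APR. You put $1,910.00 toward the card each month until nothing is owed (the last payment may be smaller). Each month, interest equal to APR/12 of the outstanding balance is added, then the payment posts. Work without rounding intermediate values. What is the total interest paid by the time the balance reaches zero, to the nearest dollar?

Monthly rate r = 11.5%/12 = 0.958333% = 0.00958333.
Payoff takes n = ⌈−ln(1 − rB₀/P)/ln(1+r)⌉ = ⌈10.971⌉ = 11 payments; the last is $1,853.96.
Total paid = 10·$1,910.00 + $1,853.96 = $20,953.96.
Total interest = total paid − principal = $20,953.96 − $19,800.00 = $1,153.96.

$1,154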